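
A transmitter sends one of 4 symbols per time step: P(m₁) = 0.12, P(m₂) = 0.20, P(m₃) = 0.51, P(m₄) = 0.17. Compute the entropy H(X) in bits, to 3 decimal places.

1.761 bits

H = −Σ pᵢ log₂ pᵢ.
−0.12·log₂(0.12) = 0.3671
−0.20·log₂(0.20) = 0.4644
−0.51·log₂(0.51) = 0.4954
−0.17·log₂(0.17) = 0.4346
Sum ≈ 1.7615 → 1.761 bits.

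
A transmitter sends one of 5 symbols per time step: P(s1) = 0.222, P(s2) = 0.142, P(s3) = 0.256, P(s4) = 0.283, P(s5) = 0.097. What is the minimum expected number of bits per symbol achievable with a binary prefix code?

Repeatedly combine the two least-probable nodes; the expected code length is the sum of the merged weights.
merge 97/1000 + 71/500 → 239/1000
merge 111/500 + 239/1000 → 461/1000
merge 32/125 + 283/1000 → 539/1000
merge 461/1000 + 539/1000 → 1
L = 239/1000 + 461/1000 + 539/1000 + 1 = 2239/1000 = 2.239 bits/symbol.

2.239 bits/symbol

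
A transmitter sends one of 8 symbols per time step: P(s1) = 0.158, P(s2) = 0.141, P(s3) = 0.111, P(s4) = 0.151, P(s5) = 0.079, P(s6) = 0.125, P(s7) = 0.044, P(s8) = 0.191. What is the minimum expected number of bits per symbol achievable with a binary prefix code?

Repeatedly combine the two least-probable nodes; the expected code length is the sum of the merged weights.
merge 11/250 + 79/1000 → 123/1000
merge 111/1000 + 123/1000 → 117/500
merge 1/8 + 141/1000 → 133/500
merge 151/1000 + 79/500 → 309/1000
merge 191/1000 + 117/500 → 17/40
merge 133/500 + 309/1000 → 23/40
merge 17/40 + 23/40 → 1
L = 123/1000 + 117/500 + 133/500 + 309/1000 + 17/40 + 23/40 + 1 = 733/250 = 2.932 bits/symbol.

2.932 bits/symbol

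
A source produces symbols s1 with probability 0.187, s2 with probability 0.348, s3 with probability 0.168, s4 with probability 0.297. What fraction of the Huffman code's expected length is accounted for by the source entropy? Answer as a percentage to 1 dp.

Entropy H = −Σ p log₂ p ≈ 1.9348 bits.
Huffman merges: 21/125+187/1000→71/200; 297/1000+87/250→129/200; 71/200+129/200→1. L = 2 ≈ 2.0000.
Efficiency = H/L = 1.9348/2.0000 = 96.7%.

96.7%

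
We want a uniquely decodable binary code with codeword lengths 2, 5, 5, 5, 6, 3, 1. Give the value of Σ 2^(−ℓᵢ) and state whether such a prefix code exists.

With common denominator 2^6 = 64: Σ 2^(−ℓᵢ) = 16/64 + 2/64 + 2/64 + 2/64 + 1/64 + 8/64 + 32/64 = 63/64 = 0.984375.
Kraft's inequality requires Σ ≤ 1; here Σ = 0.984375 ≤ 1, so such a prefix code exists.

0.984375; yes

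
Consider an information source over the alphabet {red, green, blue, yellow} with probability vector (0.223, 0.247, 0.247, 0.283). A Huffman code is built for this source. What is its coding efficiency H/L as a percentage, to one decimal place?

99.7%

Entropy H = −Σ p log₂ p ≈ 1.9948 bits.
Huffman merges: 223/1000+247/1000→47/100; 247/1000+283/1000→53/100; 47/100+53/100→1. L = 2 ≈ 2.0000.
Efficiency = H/L = 1.9948/2.0000 = 99.7%.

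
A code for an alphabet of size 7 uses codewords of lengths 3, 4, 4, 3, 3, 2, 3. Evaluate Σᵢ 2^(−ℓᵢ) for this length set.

With common denominator 2^4 = 16: Σ 2^(−ℓᵢ) = 2/16 + 1/16 + 1/16 + 2/16 + 2/16 + 4/16 + 2/16 = 14/16 = 0.875.

0.875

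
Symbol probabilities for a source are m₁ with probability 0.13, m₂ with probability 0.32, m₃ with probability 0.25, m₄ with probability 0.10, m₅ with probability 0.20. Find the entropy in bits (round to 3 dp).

2.205 bits

H = −Σ pᵢ log₂ pᵢ.
−0.13·log₂(0.13) = 0.3826
−0.32·log₂(0.32) = 0.5260
−0.25·log₂(0.25) = 0.5000
−0.10·log₂(0.10) = 0.3322
−0.20·log₂(0.20) = 0.4644
Sum ≈ 2.2053 → 2.205 bits.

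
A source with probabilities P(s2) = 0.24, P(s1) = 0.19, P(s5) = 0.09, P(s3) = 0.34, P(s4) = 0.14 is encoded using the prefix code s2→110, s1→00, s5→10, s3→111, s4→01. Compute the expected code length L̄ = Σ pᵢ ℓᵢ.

2.58 bits/symbol

L̄ = Σ pᵢ·ℓᵢ = 0.24·3 + 0.19·2 + 0.09·2 + 0.34·3 + 0.14·2 = 2.58 bits/symbol.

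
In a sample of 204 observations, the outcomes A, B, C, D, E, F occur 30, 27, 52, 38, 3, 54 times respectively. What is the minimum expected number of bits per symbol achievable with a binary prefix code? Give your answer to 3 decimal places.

2.441 bits/symbol

Probabilities are the counts divided by 204.
Repeatedly combine the two least-probable nodes; the expected code length is the sum of the merged weights.
merge 1/68 + 9/68 → 5/34
merge 5/34 + 5/34 → 5/17
merge 19/102 + 13/51 → 15/34
merge 9/34 + 5/17 → 19/34
merge 15/34 + 19/34 → 1
L = 5/34 + 5/17 + 15/34 + 19/34 + 1 = 83/34 ≈ 2.441 bits/symbol.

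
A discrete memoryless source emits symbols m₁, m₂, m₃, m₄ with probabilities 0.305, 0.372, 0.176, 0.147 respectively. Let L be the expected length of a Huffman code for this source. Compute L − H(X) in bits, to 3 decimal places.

0.050 bits

Entropy H = −Σ p log₂ p ≈ 1.9009 bits.
Huffman merges: 147/1000+22/125→323/1000; 61/200+323/1000→157/250; 93/250+157/250→1. L = 1951/1000 ≈ 1.9510.
L − H = 1.9510 − 1.9009 = 0.050 bits.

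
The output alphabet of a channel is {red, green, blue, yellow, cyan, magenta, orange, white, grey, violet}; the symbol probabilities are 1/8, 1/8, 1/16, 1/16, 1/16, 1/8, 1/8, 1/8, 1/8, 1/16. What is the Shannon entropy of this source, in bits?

3.25 bits

Each probability is a power of 1/2, so log₂(1/p) is an integer.
H = Σ p·log₂(1/p) = 1/8·3 + 1/8·3 + 1/16·4 + 1/16·4 + 1/16·4 + 1/8·3 + 1/8·3 + 1/8·3 + 1/8·3 + 1/16·4 = 3.25 bits.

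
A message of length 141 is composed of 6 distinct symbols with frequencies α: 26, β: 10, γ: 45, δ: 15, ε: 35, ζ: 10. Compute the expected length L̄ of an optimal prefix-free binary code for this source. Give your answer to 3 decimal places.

Probabilities are the counts divided by 141.
Repeatedly combine the two least-probable nodes; the expected code length is the sum of the merged weights.
merge 10/141 + 10/141 → 20/141
merge 5/47 + 20/141 → 35/141
merge 26/141 + 35/141 → 61/141
merge 35/141 + 15/47 → 80/141
merge 61/141 + 80/141 → 1
L = 20/141 + 35/141 + 61/141 + 80/141 + 1 = 337/141 ≈ 2.390 bits/symbol.

2.390 bits/symbol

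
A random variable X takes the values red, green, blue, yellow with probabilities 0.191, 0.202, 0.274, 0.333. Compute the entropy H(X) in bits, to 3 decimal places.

H = −Σ pᵢ log₂ pᵢ.
−0.191·log₂(0.191) = 0.4562
−0.202·log₂(0.202) = 0.4661
−0.274·log₂(0.274) = 0.5118
−0.333·log₂(0.333) = 0.5283
Sum ≈ 1.9623 → 1.962 bits.

1.962 bits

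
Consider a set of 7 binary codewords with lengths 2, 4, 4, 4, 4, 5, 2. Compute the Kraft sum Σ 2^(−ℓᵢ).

0.78125

With common denominator 2^5 = 32: Σ 2^(−ℓᵢ) = 8/32 + 2/32 + 2/32 + 2/32 + 2/32 + 1/32 + 8/32 = 25/32 = 0.78125.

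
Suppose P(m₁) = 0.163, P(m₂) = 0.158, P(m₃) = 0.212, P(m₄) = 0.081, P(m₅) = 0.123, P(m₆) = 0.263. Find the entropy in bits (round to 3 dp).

H = −Σ pᵢ log₂ pᵢ.
−0.163·log₂(0.163) = 0.4266
−0.158·log₂(0.158) = 0.4206
−0.212·log₂(0.212) = 0.4744
−0.081·log₂(0.081) = 0.2937
−0.123·log₂(0.123) = 0.3719
−0.263·log₂(0.263) = 0.5068
Sum ≈ 2.4939 → 2.494 bits.

2.494 bits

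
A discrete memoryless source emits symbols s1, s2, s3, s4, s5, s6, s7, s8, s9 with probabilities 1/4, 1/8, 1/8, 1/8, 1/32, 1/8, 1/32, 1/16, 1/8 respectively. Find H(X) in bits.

Each probability is a power of 1/2, so log₂(1/p) is an integer.
H = Σ p·log₂(1/p) = 1/4·2 + 1/8·3 + 1/8·3 + 1/8·3 + 1/32·5 + 1/8·3 + 1/32·5 + 1/16·4 + 1/8·3 = 2.9375 bits.

2.9375 bits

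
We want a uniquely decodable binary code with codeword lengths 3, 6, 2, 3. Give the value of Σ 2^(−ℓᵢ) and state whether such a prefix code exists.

With common denominator 2^6 = 64: Σ 2^(−ℓᵢ) = 8/64 + 1/64 + 16/64 + 8/64 = 33/64 = 0.515625.
Kraft's inequality requires Σ ≤ 1; here Σ = 0.515625 ≤ 1, so such a prefix code exists.

0.515625; yes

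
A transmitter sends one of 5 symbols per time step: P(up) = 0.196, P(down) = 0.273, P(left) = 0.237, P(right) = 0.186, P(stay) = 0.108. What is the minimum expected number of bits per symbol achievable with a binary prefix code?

2.294 bits/symbol

Repeatedly combine the two least-probable nodes; the expected code length is the sum of the merged weights.
merge 27/250 + 93/500 → 147/500
merge 49/250 + 237/1000 → 433/1000
merge 273/1000 + 147/500 → 567/1000
merge 433/1000 + 567/1000 → 1
L = 147/500 + 433/1000 + 567/1000 + 1 = 1147/500 = 2.294 bits/symbol.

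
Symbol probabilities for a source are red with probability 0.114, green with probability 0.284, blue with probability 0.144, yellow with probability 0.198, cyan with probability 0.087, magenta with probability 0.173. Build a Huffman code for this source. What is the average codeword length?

2.518 bits/symbol

Repeatedly combine the two least-probable nodes; the expected code length is the sum of the merged weights.
merge 87/1000 + 57/500 → 201/1000
merge 18/125 + 173/1000 → 317/1000
merge 99/500 + 201/1000 → 399/1000
merge 71/250 + 317/1000 → 601/1000
merge 399/1000 + 601/1000 → 1
L = 201/1000 + 317/1000 + 399/1000 + 601/1000 + 1 = 1259/500 = 2.518 bits/symbol.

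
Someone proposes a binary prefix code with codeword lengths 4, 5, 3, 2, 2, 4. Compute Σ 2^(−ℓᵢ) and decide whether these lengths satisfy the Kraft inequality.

0.78125; yes

With common denominator 2^5 = 32: Σ 2^(−ℓᵢ) = 2/32 + 1/32 + 4/32 + 8/32 + 8/32 + 2/32 = 25/32 = 0.78125.
Kraft's inequality requires Σ ≤ 1; here Σ = 0.78125 ≤ 1, so such a prefix code exists.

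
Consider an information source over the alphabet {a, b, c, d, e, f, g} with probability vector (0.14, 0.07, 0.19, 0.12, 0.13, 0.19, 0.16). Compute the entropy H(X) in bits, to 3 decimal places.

H = −Σ pᵢ log₂ pᵢ.
−0.14·log₂(0.14) = 0.3971
−0.07·log₂(0.07) = 0.2686
−0.19·log₂(0.19) = 0.4552
−0.12·log₂(0.12) = 0.3671
−0.13·log₂(0.13) = 0.3826
−0.19·log₂(0.19) = 0.4552
−0.16·log₂(0.16) = 0.4230
Sum ≈ 2.7488 → 2.749 bits.

2.749 bits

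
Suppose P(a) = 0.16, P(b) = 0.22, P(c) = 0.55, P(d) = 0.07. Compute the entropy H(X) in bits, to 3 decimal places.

1.647 bits

H = −Σ pᵢ log₂ pᵢ.
−0.16·log₂(0.16) = 0.4230
−0.22·log₂(0.22) = 0.4806
−0.55·log₂(0.55) = 0.4744
−0.07·log₂(0.07) = 0.2686
Sum ≈ 1.6465 → 1.647 bits.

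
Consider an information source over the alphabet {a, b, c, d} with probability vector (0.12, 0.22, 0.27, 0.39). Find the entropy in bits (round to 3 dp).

H = −Σ pᵢ log₂ pᵢ.
−0.12·log₂(0.12) = 0.3671
−0.22·log₂(0.22) = 0.4806
−0.27·log₂(0.27) = 0.5100
−0.39·log₂(0.39) = 0.5298
Sum ≈ 1.8875 → 1.887 bits.

1.887 bits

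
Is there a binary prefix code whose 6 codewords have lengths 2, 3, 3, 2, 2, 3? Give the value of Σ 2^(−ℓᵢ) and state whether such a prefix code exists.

With common denominator 2^3 = 8: Σ 2^(−ℓᵢ) = 2/8 + 1/8 + 1/8 + 2/8 + 2/8 + 1/8 = 9/8 = 1.125.
Kraft's inequality requires Σ ≤ 1; here Σ = 1.125 > 1, so no such prefix code exists.

1.125; no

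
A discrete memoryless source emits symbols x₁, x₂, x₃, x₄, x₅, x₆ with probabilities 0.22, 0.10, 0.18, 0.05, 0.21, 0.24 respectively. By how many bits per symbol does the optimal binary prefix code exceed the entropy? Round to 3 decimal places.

0.039 bits

Entropy H = −Σ p log₂ p ≈ 2.4411 bits.
Huffman merges: 1/20+1/10→3/20; 3/20+9/50→33/100; 21/100+11/50→43/100; 6/25+33/100→57/100; 43/100+57/100→1. L = 62/25 ≈ 2.4800.
L − H = 2.4800 − 2.4411 = 0.039 bits.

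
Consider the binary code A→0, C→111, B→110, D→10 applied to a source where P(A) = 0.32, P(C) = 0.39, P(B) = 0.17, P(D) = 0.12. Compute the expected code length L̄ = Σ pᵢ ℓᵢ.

L̄ = Σ pᵢ·ℓᵢ = 0.32·1 + 0.39·3 + 0.17·3 + 0.12·2 = 2.24 bits/symbol.

2.24 bits/symbol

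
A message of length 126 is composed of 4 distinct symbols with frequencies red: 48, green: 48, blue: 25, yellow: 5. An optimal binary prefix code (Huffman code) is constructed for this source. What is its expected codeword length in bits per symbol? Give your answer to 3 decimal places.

Probabilities are the counts divided by 126.
Repeatedly combine the two least-probable nodes; the expected code length is the sum of the merged weights.
merge 5/126 + 25/126 → 5/21
merge 5/21 + 8/21 → 13/21
merge 8/21 + 13/21 → 1
L = 5/21 + 13/21 + 1 = 13/7 ≈ 1.857 bits/symbol.

1.857 bits/symbol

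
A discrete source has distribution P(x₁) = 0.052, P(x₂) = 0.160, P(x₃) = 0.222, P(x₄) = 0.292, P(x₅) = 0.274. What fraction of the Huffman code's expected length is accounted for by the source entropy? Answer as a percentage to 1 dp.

97.5%

Entropy H = −Σ p log₂ p ≈ 2.1572 bits.
Huffman merges: 13/250+4/25→53/250; 53/250+111/500→217/500; 137/500+73/250→283/500; 217/500+283/500→1. L = 553/250 ≈ 2.2120.
Efficiency = H/L = 2.1572/2.2120 = 97.5%.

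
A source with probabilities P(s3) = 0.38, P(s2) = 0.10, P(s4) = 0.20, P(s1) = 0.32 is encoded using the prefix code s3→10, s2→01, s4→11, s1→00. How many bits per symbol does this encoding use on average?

L̄ = Σ pᵢ·ℓᵢ = 0.38·2 + 0.10·2 + 0.20·2 + 0.32·2 = 2 bits/symbol.

2 bits/symbol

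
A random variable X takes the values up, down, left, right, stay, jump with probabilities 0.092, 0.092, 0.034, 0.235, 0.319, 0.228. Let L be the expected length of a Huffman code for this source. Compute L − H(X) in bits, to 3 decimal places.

Entropy H = −Σ p log₂ p ≈ 2.3023 bits.
Huffman merges: 17/500+23/250→63/500; 23/250+63/500→109/500; 109/500+57/250→223/500; 47/200+319/1000→277/500; 223/500+277/500→1. L = 293/125 ≈ 2.3440.
L − H = 2.3440 − 2.3023 = 0.042 bits.

0.042 bits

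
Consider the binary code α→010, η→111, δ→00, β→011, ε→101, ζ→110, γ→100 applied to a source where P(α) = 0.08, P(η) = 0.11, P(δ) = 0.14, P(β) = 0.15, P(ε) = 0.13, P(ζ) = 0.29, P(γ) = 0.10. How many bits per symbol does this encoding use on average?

L̄ = Σ pᵢ·ℓᵢ = 0.08·3 + 0.11·3 + 0.14·2 + 0.15·3 + 0.13·3 + 0.29·3 + 0.10·3 = 2.86 bits/symbol.

2.86 bits/symbol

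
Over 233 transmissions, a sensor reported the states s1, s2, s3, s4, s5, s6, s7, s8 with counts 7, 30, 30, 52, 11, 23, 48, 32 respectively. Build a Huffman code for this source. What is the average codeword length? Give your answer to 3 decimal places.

2.824 bits/symbol

Probabilities are the counts divided by 233.
Repeatedly combine the two least-probable nodes; the expected code length is the sum of the merged weights.
merge 7/233 + 11/233 → 18/233
merge 18/233 + 23/233 → 41/233
merge 30/233 + 30/233 → 60/233
merge 32/233 + 41/233 → 73/233
merge 48/233 + 52/233 → 100/233
merge 60/233 + 73/233 → 133/233
merge 100/233 + 133/233 → 1
L = 18/233 + 41/233 + 60/233 + 73/233 + 100/233 + 133/233 + 1 = 658/233 ≈ 2.824 bits/symbol.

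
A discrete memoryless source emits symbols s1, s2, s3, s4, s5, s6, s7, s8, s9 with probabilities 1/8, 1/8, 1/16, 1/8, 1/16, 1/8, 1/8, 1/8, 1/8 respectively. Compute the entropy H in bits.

3.125 bits

Each probability is a power of 1/2, so log₂(1/p) is an integer.
H = Σ p·log₂(1/p) = 1/8·3 + 1/8·3 + 1/16·4 + 1/8·3 + 1/16·4 + 1/8·3 + 1/8·3 + 1/8·3 + 1/8·3 = 3.125 bits.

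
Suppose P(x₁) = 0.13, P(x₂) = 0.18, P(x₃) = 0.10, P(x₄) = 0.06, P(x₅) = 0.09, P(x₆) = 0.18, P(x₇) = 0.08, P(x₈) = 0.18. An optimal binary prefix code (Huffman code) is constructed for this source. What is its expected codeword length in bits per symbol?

Repeatedly combine the two least-probable nodes; the expected code length is the sum of the merged weights.
merge 3/50 + 2/25 → 7/50
merge 9/100 + 1/10 → 19/100
merge 13/100 + 7/50 → 27/100
merge 9/50 + 9/50 → 9/25
merge 9/50 + 19/100 → 37/100
merge 27/100 + 9/25 → 63/100
merge 37/100 + 63/100 → 1
L = 7/50 + 19/100 + 27/100 + 9/25 + 37/100 + 63/100 + 1 = 74/25 = 2.96 bits/symbol.

2.96 bits/symbol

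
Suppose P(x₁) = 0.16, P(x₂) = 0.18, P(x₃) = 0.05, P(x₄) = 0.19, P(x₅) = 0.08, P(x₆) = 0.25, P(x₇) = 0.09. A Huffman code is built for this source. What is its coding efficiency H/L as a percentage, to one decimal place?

Entropy H = −Σ p log₂ p ≈ 2.6438 bits.
Huffman merges: 1/20+2/25→13/100; 9/100+13/100→11/50; 4/25+9/50→17/50; 19/100+11/50→41/100; 1/4+17/50→59/100; 41/100+59/100→1. L = 269/100 ≈ 2.6900.
Efficiency = H/L = 2.6438/2.6900 = 98.3%.

98.3%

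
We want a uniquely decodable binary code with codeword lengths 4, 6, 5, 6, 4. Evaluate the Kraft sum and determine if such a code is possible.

With common denominator 2^6 = 64: Σ 2^(−ℓᵢ) = 4/64 + 1/64 + 2/64 + 1/64 + 4/64 = 12/64 = 0.1875.
Kraft's inequality requires Σ ≤ 1; here Σ = 0.1875 ≤ 1, so such a prefix code exists.

0.1875; yes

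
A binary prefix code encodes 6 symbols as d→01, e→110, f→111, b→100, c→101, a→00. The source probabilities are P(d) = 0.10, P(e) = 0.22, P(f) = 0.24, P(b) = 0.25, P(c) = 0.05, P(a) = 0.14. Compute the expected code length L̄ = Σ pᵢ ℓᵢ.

2.76 bits/symbol

L̄ = Σ pᵢ·ℓᵢ = 0.10·2 + 0.22·3 + 0.24·3 + 0.25·3 + 0.05·3 + 0.14·2 = 2.76 bits/symbol.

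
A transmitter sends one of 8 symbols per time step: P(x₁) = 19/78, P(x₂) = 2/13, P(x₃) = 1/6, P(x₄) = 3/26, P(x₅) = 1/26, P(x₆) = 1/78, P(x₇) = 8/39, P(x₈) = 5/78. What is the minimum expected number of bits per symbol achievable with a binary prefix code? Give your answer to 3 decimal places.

2.718 bits/symbol

Repeatedly combine the two least-probable nodes; the expected code length is the sum of the merged weights.
merge 1/78 + 1/26 → 2/39
merge 2/39 + 5/78 → 3/26
merge 3/26 + 3/26 → 3/13
merge 2/13 + 1/6 → 25/78
merge 8/39 + 3/13 → 17/39
merge 19/78 + 25/78 → 22/39
merge 17/39 + 22/39 → 1
L = 2/39 + 3/26 + 3/13 + 25/78 + 17/39 + 22/39 + 1 = 106/39 ≈ 2.718 bits/symbol.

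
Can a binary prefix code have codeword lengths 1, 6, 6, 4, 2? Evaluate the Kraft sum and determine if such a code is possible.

With common denominator 2^6 = 64: Σ 2^(−ℓᵢ) = 32/64 + 1/64 + 1/64 + 4/64 + 16/64 = 54/64 = 0.84375.
Kraft's inequality requires Σ ≤ 1; here Σ = 0.84375 ≤ 1, so such a prefix code exists.

0.84375; yes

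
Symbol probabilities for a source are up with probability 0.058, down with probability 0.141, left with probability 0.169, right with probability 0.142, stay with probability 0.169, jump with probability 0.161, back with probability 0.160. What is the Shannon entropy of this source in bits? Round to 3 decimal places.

2.751 bits

H = −Σ pᵢ log₂ pᵢ.
−0.058·log₂(0.058) = 0.2383
−0.141·log₂(0.141) = 0.3985
−0.169·log₂(0.169) = 0.4335
−0.142·log₂(0.142) = 0.3999
−0.169·log₂(0.169) = 0.4335
−0.161·log₂(0.161) = 0.4242
−0.160·log₂(0.160) = 0.4230
Sum ≈ 2.7508 → 2.751 bits.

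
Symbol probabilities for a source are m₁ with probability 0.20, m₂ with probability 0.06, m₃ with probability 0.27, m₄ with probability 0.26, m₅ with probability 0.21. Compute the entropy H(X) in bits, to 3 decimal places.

H = −Σ pᵢ log₂ pᵢ.
−0.20·log₂(0.20) = 0.4644
−0.06·log₂(0.06) = 0.2435
−0.27·log₂(0.27) = 0.5100
−0.26·log₂(0.26) = 0.5053
−0.21·log₂(0.21) = 0.4728
Sum ≈ 2.1961 → 2.196 bits.

2.196 bits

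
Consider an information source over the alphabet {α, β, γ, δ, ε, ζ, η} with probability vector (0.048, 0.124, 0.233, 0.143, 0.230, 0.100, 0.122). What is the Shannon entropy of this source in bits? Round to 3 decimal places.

H = −Σ pᵢ log₂ pᵢ.
−0.048·log₂(0.048) = 0.2103
−0.124·log₂(0.124) = 0.3734
−0.233·log₂(0.233) = 0.4897
−0.143·log₂(0.143) = 0.4012
−0.230·log₂(0.230) = 0.4877
−0.100·log₂(0.100) = 0.3322
−0.122·log₂(0.122) = 0.3703
Sum ≈ 2.6648 → 2.665 bits.

2.665 bits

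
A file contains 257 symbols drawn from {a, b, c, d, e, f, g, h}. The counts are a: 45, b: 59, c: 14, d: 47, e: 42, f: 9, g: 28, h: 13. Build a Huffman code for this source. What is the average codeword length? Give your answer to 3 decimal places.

Probabilities are the counts divided by 257.
Repeatedly combine the two least-probable nodes; the expected code length is the sum of the merged weights.
merge 9/257 + 13/257 → 22/257
merge 14/257 + 22/257 → 36/257
merge 28/257 + 36/257 → 64/257
merge 42/257 + 45/257 → 87/257
merge 47/257 + 59/257 → 106/257
merge 64/257 + 87/257 → 151/257
merge 106/257 + 151/257 → 1
L = 22/257 + 36/257 + 64/257 + 87/257 + 106/257 + 151/257 + 1 = 723/257 ≈ 2.813 bits/symbol.

2.813 bits/symbol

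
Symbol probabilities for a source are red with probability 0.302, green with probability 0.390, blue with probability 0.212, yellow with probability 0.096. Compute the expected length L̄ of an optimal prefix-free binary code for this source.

Repeatedly combine the two least-probable nodes; the expected code length is the sum of the merged weights.
merge 12/125 + 53/250 → 77/250
merge 151/500 + 77/250 → 61/100
merge 39/100 + 61/100 → 1
L = 77/250 + 61/100 + 1 = 959/500 = 1.918 bits/symbol.

1.918 bits/symbol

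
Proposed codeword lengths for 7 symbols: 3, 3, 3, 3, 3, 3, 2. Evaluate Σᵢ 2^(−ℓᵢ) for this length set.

1

With common denominator 2^3 = 8: Σ 2^(−ℓᵢ) = 1/8 + 1/8 + 1/8 + 1/8 + 1/8 + 1/8 + 2/8 = 8/8 = 1.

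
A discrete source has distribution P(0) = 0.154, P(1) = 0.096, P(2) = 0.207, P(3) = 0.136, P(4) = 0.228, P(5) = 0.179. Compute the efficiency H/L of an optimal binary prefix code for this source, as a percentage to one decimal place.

98.7%

Entropy H = −Σ p log₂ p ≈ 2.5326 bits.
Huffman merges: 12/125+17/125→29/125; 77/500+179/1000→333/1000; 207/1000+57/250→87/200; 29/125+333/1000→113/200; 87/200+113/200→1. L = 513/200 ≈ 2.5650.
Efficiency = H/L = 2.5326/2.5650 = 98.7%.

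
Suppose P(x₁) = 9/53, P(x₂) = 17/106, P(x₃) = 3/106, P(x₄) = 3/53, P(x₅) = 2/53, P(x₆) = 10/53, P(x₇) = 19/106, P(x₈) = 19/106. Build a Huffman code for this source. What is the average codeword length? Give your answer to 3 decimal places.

Repeatedly combine the two least-probable nodes; the expected code length is the sum of the merged weights.
merge 3/106 + 2/53 → 7/106
merge 3/53 + 7/106 → 13/106
merge 13/106 + 17/106 → 15/53
merge 9/53 + 19/106 → 37/106
merge 19/106 + 10/53 → 39/106
merge 15/53 + 37/106 → 67/106
merge 39/106 + 67/106 → 1
L = 7/106 + 13/106 + 15/53 + 37/106 + 39/106 + 67/106 + 1 = 299/106 ≈ 2.821 bits/symbol.

2.821 bits/symbol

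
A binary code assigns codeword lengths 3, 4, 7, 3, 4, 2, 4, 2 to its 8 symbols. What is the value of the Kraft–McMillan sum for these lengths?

0.9453125

With common denominator 2^7 = 128: Σ 2^(−ℓᵢ) = 16/128 + 8/128 + 1/128 + 16/128 + 8/128 + 32/128 + 8/128 + 32/128 = 121/128 = 0.9453125.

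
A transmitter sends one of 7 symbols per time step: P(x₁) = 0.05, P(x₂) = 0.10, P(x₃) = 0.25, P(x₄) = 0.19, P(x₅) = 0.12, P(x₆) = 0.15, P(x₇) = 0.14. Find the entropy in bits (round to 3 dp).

H = −Σ pᵢ log₂ pᵢ.
−0.05·log₂(0.05) = 0.2161
−0.10·log₂(0.10) = 0.3322
−0.25·log₂(0.25) = 0.5000
−0.19·log₂(0.19) = 0.4552
−0.12·log₂(0.12) = 0.3671
−0.15·log₂(0.15) = 0.4105
−0.14·log₂(0.14) = 0.3971
Sum ≈ 2.6782 → 2.678 bits.

2.678 bits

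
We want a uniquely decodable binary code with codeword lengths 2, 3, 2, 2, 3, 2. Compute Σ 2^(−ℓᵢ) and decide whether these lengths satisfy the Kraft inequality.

With common denominator 2^3 = 8: Σ 2^(−ℓᵢ) = 2/8 + 1/8 + 2/8 + 2/8 + 1/8 + 2/8 = 10/8 = 1.25.
Kraft's inequality requires Σ ≤ 1; here Σ = 1.25 > 1, so no such prefix code exists.

1.25; no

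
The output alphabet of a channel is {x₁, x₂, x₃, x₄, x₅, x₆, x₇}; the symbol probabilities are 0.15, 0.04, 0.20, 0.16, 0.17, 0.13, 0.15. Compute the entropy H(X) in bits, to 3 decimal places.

H = −Σ pᵢ log₂ pᵢ.
−0.15·log₂(0.15) = 0.4105
−0.04·log₂(0.04) = 0.1858
−0.20·log₂(0.20) = 0.4644
−0.16·log₂(0.16) = 0.4230
−0.17·log₂(0.17) = 0.4346
−0.13·log₂(0.13) = 0.3826
−0.15·log₂(0.15) = 0.4105
Sum ≈ 2.7115 → 2.711 bits.

2.711 bits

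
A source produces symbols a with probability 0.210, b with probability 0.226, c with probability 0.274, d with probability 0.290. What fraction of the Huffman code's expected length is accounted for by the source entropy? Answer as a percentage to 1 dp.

Entropy H = −Σ p log₂ p ≈ 1.9874 bits.
Huffman merges: 21/100+113/500→109/250; 137/500+29/100→141/250; 109/250+141/250→1. L = 2 ≈ 2.0000.
Efficiency = H/L = 1.9874/2.0000 = 99.4%.

99.4%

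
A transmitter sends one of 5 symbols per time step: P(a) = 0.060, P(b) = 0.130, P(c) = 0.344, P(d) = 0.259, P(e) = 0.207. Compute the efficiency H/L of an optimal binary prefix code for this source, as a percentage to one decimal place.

97.3%

Entropy H = −Σ p log₂ p ≈ 2.1309 bits.
Huffman merges: 3/50+13/100→19/100; 19/100+207/1000→397/1000; 259/1000+43/125→603/1000; 397/1000+603/1000→1. L = 219/100 ≈ 2.1900.
Efficiency = H/L = 2.1309/2.1900 = 97.3%.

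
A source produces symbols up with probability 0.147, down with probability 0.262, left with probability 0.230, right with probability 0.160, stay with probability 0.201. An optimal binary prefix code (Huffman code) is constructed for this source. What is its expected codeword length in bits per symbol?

2.307 bits/symbol

Repeatedly combine the two least-probable nodes; the expected code length is the sum of the merged weights.
merge 147/1000 + 4/25 → 307/1000
merge 201/1000 + 23/100 → 431/1000
merge 131/500 + 307/1000 → 569/1000
merge 431/1000 + 569/1000 → 1
L = 307/1000 + 431/1000 + 569/1000 + 1 = 2307/1000 = 2.307 bits/symbol.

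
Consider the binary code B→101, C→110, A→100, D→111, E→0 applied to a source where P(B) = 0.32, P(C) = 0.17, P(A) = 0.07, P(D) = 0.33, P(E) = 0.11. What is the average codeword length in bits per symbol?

2.78 bits/symbol

L̄ = Σ pᵢ·ℓᵢ = 0.32·3 + 0.17·3 + 0.07·3 + 0.33·3 + 0.11·1 = 2.78 bits/symbol.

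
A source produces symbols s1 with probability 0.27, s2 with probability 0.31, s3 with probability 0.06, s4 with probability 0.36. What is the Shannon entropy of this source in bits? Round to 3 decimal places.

1.808 bits

H = −Σ pᵢ log₂ pᵢ.
−0.27·log₂(0.27) = 0.5100
−0.31·log₂(0.31) = 0.5238
−0.06·log₂(0.06) = 0.2435
−0.36·log₂(0.36) = 0.5306
Sum ≈ 1.8080 → 1.808 bits.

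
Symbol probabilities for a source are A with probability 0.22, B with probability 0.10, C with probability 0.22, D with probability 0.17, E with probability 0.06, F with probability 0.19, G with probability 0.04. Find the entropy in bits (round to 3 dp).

H = −Σ pᵢ log₂ pᵢ.
−0.22·log₂(0.22) = 0.4806
−0.10·log₂(0.10) = 0.3322
−0.22·log₂(0.22) = 0.4806
−0.17·log₂(0.17) = 0.4346
−0.06·log₂(0.06) = 0.2435
−0.19·log₂(0.19) = 0.4552
−0.04·log₂(0.04) = 0.1858
Sum ≈ 2.6124 → 2.612 bits.

2.612 bits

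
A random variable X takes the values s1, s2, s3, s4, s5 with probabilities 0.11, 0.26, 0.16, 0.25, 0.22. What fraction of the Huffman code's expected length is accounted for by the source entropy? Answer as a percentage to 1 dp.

Entropy H = −Σ p log₂ p ≈ 2.2592 bits.
Huffman merges: 11/100+4/25→27/100; 11/50+1/4→47/100; 13/50+27/100→53/100; 47/100+53/100→1. L = 227/100 ≈ 2.2700.
Efficiency = H/L = 2.2592/2.2700 = 99.5%.

99.5%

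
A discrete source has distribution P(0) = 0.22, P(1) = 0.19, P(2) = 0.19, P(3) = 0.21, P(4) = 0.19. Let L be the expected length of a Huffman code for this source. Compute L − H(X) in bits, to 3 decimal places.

0.061 bits

Entropy H = −Σ p log₂ p ≈ 2.3191 bits.
Huffman merges: 19/100+19/100→19/50; 19/100+21/100→2/5; 11/50+19/50→3/5; 2/5+3/5→1. L = 119/50 ≈ 2.3800.
L − H = 2.3800 − 2.3191 = 0.061 bits.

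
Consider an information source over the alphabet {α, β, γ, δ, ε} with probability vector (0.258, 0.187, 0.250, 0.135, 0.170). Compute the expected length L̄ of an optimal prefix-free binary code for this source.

Repeatedly combine the two least-probable nodes; the expected code length is the sum of the merged weights.
merge 27/200 + 17/100 → 61/200
merge 187/1000 + 1/4 → 437/1000
merge 129/500 + 61/200 → 563/1000
merge 437/1000 + 563/1000 → 1
L = 61/200 + 437/1000 + 563/1000 + 1 = 461/200 = 2.305 bits/symbol.

2.305 bits/symbol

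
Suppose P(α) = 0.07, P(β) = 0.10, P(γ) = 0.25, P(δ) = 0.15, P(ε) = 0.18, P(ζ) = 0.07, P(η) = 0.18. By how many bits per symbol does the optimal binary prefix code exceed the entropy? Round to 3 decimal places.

Entropy H = −Σ p log₂ p ≈ 2.6705 bits.
Huffman merges: 7/100+7/100→7/50; 1/10+7/50→6/25; 3/20+9/50→33/100; 9/50+6/25→21/50; 1/4+33/100→29/50; 21/50+29/50→1. L = 271/100 ≈ 2.7100.
L − H = 2.7100 − 2.6705 = 0.040 bits.

0.040 bits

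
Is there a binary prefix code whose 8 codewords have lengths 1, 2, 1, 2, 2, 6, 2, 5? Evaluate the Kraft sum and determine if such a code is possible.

With common denominator 2^6 = 64: Σ 2^(−ℓᵢ) = 32/64 + 16/64 + 32/64 + 16/64 + 16/64 + 1/64 + 16/64 + 2/64 = 131/64 = 2.046875.
Kraft's inequality requires Σ ≤ 1; here Σ = 2.046875 > 1, so no such prefix code exists.

2.046875; no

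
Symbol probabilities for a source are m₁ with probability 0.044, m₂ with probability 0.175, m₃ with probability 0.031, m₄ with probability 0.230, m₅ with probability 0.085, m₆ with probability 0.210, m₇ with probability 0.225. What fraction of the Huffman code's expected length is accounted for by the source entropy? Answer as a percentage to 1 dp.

Entropy H = −Σ p log₂ p ≈ 2.5407 bits.
Huffman merges: 31/1000+11/250→3/40; 3/40+17/200→4/25; 4/25+7/40→67/200; 21/100+9/40→87/200; 23/100+67/200→113/200; 87/200+113/200→1. L = 257/100 ≈ 2.5700.
Efficiency = H/L = 2.5407/2.5700 = 98.9%.

98.9%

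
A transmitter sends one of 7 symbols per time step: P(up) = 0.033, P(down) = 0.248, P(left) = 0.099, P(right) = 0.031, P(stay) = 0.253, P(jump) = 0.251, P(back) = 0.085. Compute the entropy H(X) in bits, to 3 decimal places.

2.451 bits

H = −Σ pᵢ log₂ pᵢ.
−0.033·log₂(0.033) = 0.1624
−0.248·log₂(0.248) = 0.4989
−0.099·log₂(0.099) = 0.3303
−0.031·log₂(0.031) = 0.1554
−0.253·log₂(0.253) = 0.5016
−0.251·log₂(0.251) = 0.5006
−0.085·log₂(0.085) = 0.3023
Sum ≈ 2.4514 → 2.451 bits.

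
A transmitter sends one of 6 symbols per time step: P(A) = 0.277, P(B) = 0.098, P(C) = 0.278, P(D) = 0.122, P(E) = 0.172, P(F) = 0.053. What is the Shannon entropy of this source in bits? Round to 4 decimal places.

H = −Σ pᵢ log₂ pᵢ.
−0.277·log₂(0.277) = 0.5130
−0.098·log₂(0.098) = 0.3284
−0.278·log₂(0.278) = 0.5134
−0.122·log₂(0.122) = 0.3703
−0.172·log₂(0.172) = 0.4368
−0.053·log₂(0.053) = 0.2246
Sum ≈ 2.3865 → 2.3865 bits.

2.3865 bits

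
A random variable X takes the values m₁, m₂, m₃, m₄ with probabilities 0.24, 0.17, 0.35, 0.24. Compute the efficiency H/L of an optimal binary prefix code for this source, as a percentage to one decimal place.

Entropy H = −Σ p log₂ p ≈ 1.9530 bits.
Huffman merges: 17/100+6/25→41/100; 6/25+7/20→59/100; 41/100+59/100→1. L = 2 ≈ 2.0000.
Efficiency = H/L = 1.9530/2.0000 = 97.6%.

97.6%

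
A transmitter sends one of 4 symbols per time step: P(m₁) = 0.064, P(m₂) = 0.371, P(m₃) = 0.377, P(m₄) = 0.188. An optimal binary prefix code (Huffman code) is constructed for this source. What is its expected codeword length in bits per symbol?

Repeatedly combine the two least-probable nodes; the expected code length is the sum of the merged weights.
merge 8/125 + 47/250 → 63/250
merge 63/250 + 371/1000 → 623/1000
merge 377/1000 + 623/1000 → 1
L = 63/250 + 623/1000 + 1 = 15/8 = 1.875 bits/symbol.

1.875 bits/symbol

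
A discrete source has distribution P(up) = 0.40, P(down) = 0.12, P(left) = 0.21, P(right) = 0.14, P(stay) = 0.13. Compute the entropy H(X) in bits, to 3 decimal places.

H = −Σ pᵢ log₂ pᵢ.
−0.40·log₂(0.40) = 0.5288
−0.12·log₂(0.12) = 0.3671
−0.21·log₂(0.21) = 0.4728
−0.14·log₂(0.14) = 0.3971
−0.13·log₂(0.13) = 0.3826
Sum ≈ 2.1484 → 2.148 bits.

2.148 bits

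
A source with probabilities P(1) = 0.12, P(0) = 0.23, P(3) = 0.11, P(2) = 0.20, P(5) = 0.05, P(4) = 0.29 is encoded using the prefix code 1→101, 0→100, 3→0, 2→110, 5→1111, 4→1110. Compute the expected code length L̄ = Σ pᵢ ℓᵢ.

L̄ = Σ pᵢ·ℓᵢ = 0.12·3 + 0.23·3 + 0.11·1 + 0.20·3 + 0.05·4 + 0.29·4 = 3.12 bits/symbol.

3.12 bits/symbol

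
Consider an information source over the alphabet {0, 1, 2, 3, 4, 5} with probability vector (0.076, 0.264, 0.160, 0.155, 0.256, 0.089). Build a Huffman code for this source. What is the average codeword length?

2.48 bits/symbol

Repeatedly combine the two least-probable nodes; the expected code length is the sum of the merged weights.
merge 19/250 + 89/1000 → 33/200
merge 31/200 + 4/25 → 63/200
merge 33/200 + 32/125 → 421/1000
merge 33/125 + 63/200 → 579/1000
merge 421/1000 + 579/1000 → 1
L = 33/200 + 63/200 + 421/1000 + 579/1000 + 1 = 62/25 = 2.48 bits/symbol.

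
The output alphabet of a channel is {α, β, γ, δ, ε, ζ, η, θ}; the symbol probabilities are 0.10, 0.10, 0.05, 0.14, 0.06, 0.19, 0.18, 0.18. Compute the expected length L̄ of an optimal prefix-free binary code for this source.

2.92 bits/symbol

Repeatedly combine the two least-probable nodes; the expected code length is the sum of the merged weights.
merge 1/20 + 3/50 → 11/100
merge 1/10 + 1/10 → 1/5
merge 11/100 + 7/50 → 1/4
merge 9/50 + 9/50 → 9/25
merge 19/100 + 1/5 → 39/100
merge 1/4 + 9/25 → 61/100
merge 39/100 + 61/100 → 1
L = 11/100 + 1/5 + 1/4 + 9/25 + 39/100 + 61/100 + 1 = 73/25 = 2.92 bits/symbol.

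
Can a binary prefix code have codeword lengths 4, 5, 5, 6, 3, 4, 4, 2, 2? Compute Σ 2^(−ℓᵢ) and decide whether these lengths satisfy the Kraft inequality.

0.890625; yes

With common denominator 2^6 = 64: Σ 2^(−ℓᵢ) = 4/64 + 2/64 + 2/64 + 1/64 + 8/64 + 4/64 + 4/64 + 16/64 + 16/64 = 57/64 = 0.890625.
Kraft's inequality requires Σ ≤ 1; here Σ = 0.890625 ≤ 1, so such a prefix code exists.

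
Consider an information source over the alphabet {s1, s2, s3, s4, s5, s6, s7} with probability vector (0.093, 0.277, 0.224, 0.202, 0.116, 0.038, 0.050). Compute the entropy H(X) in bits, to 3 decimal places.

2.537 bits

H = −Σ pᵢ log₂ pᵢ.
−0.093·log₂(0.093) = 0.3187
−0.277·log₂(0.277) = 0.5130
−0.224·log₂(0.224) = 0.4835
−0.202·log₂(0.202) = 0.4661
−0.116·log₂(0.116) = 0.3605
−0.038·log₂(0.038) = 0.1793
−0.050·log₂(0.050) = 0.2161
Sum ≈ 2.5372 → 2.537 bits.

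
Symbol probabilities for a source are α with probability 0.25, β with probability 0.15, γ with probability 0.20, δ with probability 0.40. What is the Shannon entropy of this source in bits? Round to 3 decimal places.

1.904 bits

H = −Σ pᵢ log₂ pᵢ.
−0.25·log₂(0.25) = 0.5000
−0.15·log₂(0.15) = 0.4105
−0.20·log₂(0.20) = 0.4644
−0.40·log₂(0.40) = 0.5288
Sum ≈ 1.9037 → 1.904 bits.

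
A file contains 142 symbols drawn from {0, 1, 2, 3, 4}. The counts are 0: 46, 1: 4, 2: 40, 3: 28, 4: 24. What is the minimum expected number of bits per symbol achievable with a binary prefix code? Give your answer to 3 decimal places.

Probabilities are the counts divided by 142.
Repeatedly combine the two least-probable nodes; the expected code length is the sum of the merged weights.
merge 2/71 + 12/71 → 14/71
merge 14/71 + 14/71 → 28/71
merge 20/71 + 23/71 → 43/71
merge 28/71 + 43/71 → 1
L = 14/71 + 28/71 + 43/71 + 1 = 156/71 ≈ 2.197 bits/symbol.

2.197 bits/symbol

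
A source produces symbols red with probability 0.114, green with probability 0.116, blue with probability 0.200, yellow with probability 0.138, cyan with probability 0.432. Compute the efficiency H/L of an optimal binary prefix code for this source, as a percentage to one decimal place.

98.3%

Entropy H = −Σ p log₂ p ≈ 2.0995 bits.
Huffman merges: 57/500+29/250→23/100; 69/500+1/5→169/500; 23/100+169/500→71/125; 54/125+71/125→1. L = 267/125 ≈ 2.1360.
Efficiency = H/L = 2.0995/2.1360 = 98.3%.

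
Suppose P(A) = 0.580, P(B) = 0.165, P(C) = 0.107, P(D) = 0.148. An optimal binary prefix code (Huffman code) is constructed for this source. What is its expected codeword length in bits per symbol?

Repeatedly combine the two least-probable nodes; the expected code length is the sum of the merged weights.
merge 107/1000 + 37/250 → 51/200
merge 33/200 + 51/200 → 21/50
merge 21/50 + 29/50 → 1
L = 51/200 + 21/50 + 1 = 67/40 = 1.675 bits/symbol.

1.675 bits/symbol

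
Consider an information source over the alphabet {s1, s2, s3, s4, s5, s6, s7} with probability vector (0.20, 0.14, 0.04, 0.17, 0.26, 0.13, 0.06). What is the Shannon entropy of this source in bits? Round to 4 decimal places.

2.6133 bits

H = −Σ pᵢ log₂ pᵢ.
−0.20·log₂(0.20) = 0.4644
−0.14·log₂(0.14) = 0.3971
−0.04·log₂(0.04) = 0.1858
−0.17·log₂(0.17) = 0.4346
−0.26·log₂(0.26) = 0.5053
−0.13·log₂(0.13) = 0.3826
−0.06·log₂(0.06) = 0.2435
Sum ≈ 2.6133 → 2.6133 bits.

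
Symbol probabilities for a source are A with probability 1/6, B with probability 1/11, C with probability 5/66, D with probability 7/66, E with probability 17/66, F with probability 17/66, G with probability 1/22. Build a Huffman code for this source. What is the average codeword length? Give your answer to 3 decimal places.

Repeatedly combine the two least-probable nodes; the expected code length is the sum of the merged weights.
merge 1/22 + 5/66 → 4/33
merge 1/11 + 7/66 → 13/66
merge 4/33 + 1/6 → 19/66
merge 13/66 + 17/66 → 5/11
merge 17/66 + 19/66 → 6/11
merge 5/11 + 6/11 → 1
L = 4/33 + 13/66 + 19/66 + 5/11 + 6/11 + 1 = 86/33 ≈ 2.606 bits/symbol.

2.606 bits/symbol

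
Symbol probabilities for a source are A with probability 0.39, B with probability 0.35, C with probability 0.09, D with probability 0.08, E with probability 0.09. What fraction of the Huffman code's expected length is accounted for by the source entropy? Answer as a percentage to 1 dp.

96.9%

Entropy H = −Σ p log₂ p ≈ 1.9767 bits.
Huffman merges: 2/25+9/100→17/100; 9/100+17/100→13/50; 13/50+7/20→61/100; 39/100+61/100→1. L = 51/25 ≈ 2.0400.
Efficiency = H/L = 1.9767/2.0400 = 96.9%.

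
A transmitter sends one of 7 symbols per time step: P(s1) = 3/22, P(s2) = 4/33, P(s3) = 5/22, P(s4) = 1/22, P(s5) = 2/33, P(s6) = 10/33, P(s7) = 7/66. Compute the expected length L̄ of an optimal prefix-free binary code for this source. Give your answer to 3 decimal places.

2.576 bits/symbol

Repeatedly combine the two least-probable nodes; the expected code length is the sum of the merged weights.
merge 1/22 + 2/33 → 7/66
merge 7/66 + 7/66 → 7/33
merge 4/33 + 3/22 → 17/66
merge 7/33 + 5/22 → 29/66
merge 17/66 + 10/33 → 37/66
merge 29/66 + 37/66 → 1
L = 7/66 + 7/33 + 17/66 + 29/66 + 37/66 + 1 = 85/33 ≈ 2.576 bits/symbol.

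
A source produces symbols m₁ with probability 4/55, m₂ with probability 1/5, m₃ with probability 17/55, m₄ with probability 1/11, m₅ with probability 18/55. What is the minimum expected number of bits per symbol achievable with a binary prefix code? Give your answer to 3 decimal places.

Repeatedly combine the two least-probable nodes; the expected code length is the sum of the merged weights.
merge 4/55 + 1/11 → 9/55
merge 9/55 + 1/5 → 4/11
merge 17/55 + 18/55 → 7/11
merge 4/11 + 7/11 → 1
L = 9/55 + 4/11 + 7/11 + 1 = 119/55 ≈ 2.164 bits/symbol.

2.164 bits/symbol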